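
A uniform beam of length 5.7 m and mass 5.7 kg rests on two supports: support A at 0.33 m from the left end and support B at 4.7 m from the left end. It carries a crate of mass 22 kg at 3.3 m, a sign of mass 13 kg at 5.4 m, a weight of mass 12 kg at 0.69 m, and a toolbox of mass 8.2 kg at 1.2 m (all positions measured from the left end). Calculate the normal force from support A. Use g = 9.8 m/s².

R_A ≈ 245 N

Sum moments about support B (its reaction then has zero moment arm).
Beam weight: 5.7 × 9.8 = 55.86 N down at 2.85 m → arm 1.85 m, τ = 55.86 × 1.85 = 103.3 N·m counterclockwise.
Crate: 22 × 9.8 = 215.6 N down at 3.3 m → arm 1.4 m, τ = 215.6 × 1.4 = 301.8 N·m counterclockwise.
Sign: 13 × 9.8 = 127.4 N down at 5.4 m → arm 0.7 m, τ = 127.4 × 0.7 = 89.18 N·m clockwise.
Weight: 12 × 9.8 = 117.6 N down at 0.69 m → arm 4.01 m, τ = 117.6 × 4.01 = 471.6 N·m counterclockwise.
Toolbox: 8.2 × 9.8 = 80.36 N down at 1.2 m → arm 3.5 m, τ = 80.36 × 3.5 = 281.3 N·m counterclockwise.
Net load moment about support B = 1069 N·m counterclockwise.
Reaction R at support A is upward at 0.33 m, arm 4.37 m → moment R × 4.37 clockwise.
Balancing moments: R × 4.37 = 1069, giving R = 245 N.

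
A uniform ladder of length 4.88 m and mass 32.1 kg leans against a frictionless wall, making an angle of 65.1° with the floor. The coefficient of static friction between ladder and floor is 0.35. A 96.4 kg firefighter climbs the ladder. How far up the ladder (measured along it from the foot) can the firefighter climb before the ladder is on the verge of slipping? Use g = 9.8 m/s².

Take moments about the foot of the ladder.
Ladder weight 32.1×9.8 = 314.6 N acts at 2.44 m along the ladder; its horizontal arm is 2.44·cos65.1° = 1.027 m → τ = 323.1 N·m clockwise.
Firefighter weight 96.4×9.8 = 944.7 N at distance d → arm d·cos65.1° → τ = 944.7·d·0.421 clockwise.
Wall normal N at the top has arm L sinθ = 4.426 m counterclockwise, so Στ = 0 gives N·4.426 = 323.1 + 397.7·d.
ΣFy = 0 ⇒ N_floor = 1259 N, so the maximum friction is μ_s·N_floor = 0.35×1259 = 440.6 N. ΣFx = 0 ⇒ N_wall = f, so at the slipping point N = 440.6 N.
Substituting: 440.6×4.426 = 323.1 + 397.7·d ⇒ d = (1950 − 323.1) / 397.7 = 4.09 m.

d ≈ 4.09 m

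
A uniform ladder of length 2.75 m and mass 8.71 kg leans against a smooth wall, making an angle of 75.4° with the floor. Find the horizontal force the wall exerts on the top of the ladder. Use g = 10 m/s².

About the foot of the ladder:
Ladder weight 8.71×10 = 87.1 N acts at 1.375 m along the ladder; its horizontal arm is 1.375·cos75.4° = 0.3466 m → τ = 30.19 N·m clockwise.
Wall normal N acts horizontally at the top; its moment arm is the height L sinθ = 2.75·sin75.4° = 2.661 m, counterclockwise.
Balancing moments: N × 2.661 = 30.19, giving N = 11.3 N.

N_wall ≈ 11.3 N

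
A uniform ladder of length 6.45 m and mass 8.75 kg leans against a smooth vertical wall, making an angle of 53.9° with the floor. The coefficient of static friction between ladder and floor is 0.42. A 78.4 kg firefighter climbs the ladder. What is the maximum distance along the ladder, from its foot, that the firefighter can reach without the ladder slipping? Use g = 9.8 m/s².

About the foot of the ladder:
Ladder weight 8.75×9.8 = 85.75 N acts at 3.225 m along the ladder; its horizontal arm is 3.225·cos53.9° = 1.9 m → τ = 162.9 N·m clockwise.
Firefighter weight 78.4×9.8 = 768.3 N at distance d → arm d·cos53.9° → τ = 768.3·d·0.5892 clockwise.
Wall normal N at the top has arm L sinθ = 5.212 m counterclockwise, so Στ = 0 gives N·5.212 = 162.9 + 452.7·d.
ΣFy = 0 ⇒ N_floor = 854 N, so the maximum friction is μ_s·N_floor = 0.42×854 = 358.7 N. ΣFx = 0 ⇒ N_wall = f, so at the slipping point N = 358.7 N.
Substituting: 358.7×5.212 = 162.9 + 452.7·d ⇒ d = (1870 − 162.9) / 452.7 = 3.77 m.

d ≈ 3.77 m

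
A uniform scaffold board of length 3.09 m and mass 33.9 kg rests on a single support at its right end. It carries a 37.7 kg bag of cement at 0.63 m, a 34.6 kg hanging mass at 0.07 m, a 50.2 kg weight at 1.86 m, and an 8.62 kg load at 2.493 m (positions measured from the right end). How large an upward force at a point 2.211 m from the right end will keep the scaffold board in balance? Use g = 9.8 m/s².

F ≈ 857 N

About the right end:
Beam weight: 33.9 × 9.8 = 332.2 N down at 1.545 m → arm 1.545 m, τ = 332.2 × 1.545 = 513.2 N·m counterclockwise.
Bag of cement: 37.7 × 9.8 = 369.5 N down at 0.63 m → arm 0.63 m, τ = 369.5 × 0.63 = 232.8 N·m counterclockwise.
Hanging mass: 34.6 × 9.8 = 339.1 N down at 0.07 m → arm 0.07 m, τ = 339.1 × 0.07 = 23.74 N·m counterclockwise.
Weight: 50.2 × 9.8 = 492 N down at 1.86 m → arm 1.86 m, τ = 492 × 1.86 = 915.1 N·m counterclockwise.
Load: 8.62 × 9.8 = 84.48 N down at 2.493 m → arm 2.493 m, τ = 84.48 × 2.493 = 210.6 N·m counterclockwise.
Net moment of the loads = 1895 N·m counterclockwise.
The upward force F acts at a point 2.211 m from the right end, arm 2.211 m, giving F × 2.211 clockwise.
Setting net torque to zero: F × 2.211 = 1895 → F = 1895 / 2.211 = 857 N.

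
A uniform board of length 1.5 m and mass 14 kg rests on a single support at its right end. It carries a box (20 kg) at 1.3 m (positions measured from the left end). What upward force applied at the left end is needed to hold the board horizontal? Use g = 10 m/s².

F ≈ 96.7 N

Choose the right end as the axis so the unknown pivot reaction has zero arm there.
Beam weight: 14 × 10 = 140 N down at 0.75 m → arm 0.75 m, τ = 140 × 0.75 = 105 N·m counterclockwise.
Box: 20 × 10 = 200 N down at 1.3 m → arm 0.2 m, τ = 200 × 0.2 = 40 N·m counterclockwise.
Net moment of the loads = 145 N·m counterclockwise.
The upward force F acts at the left end, arm 1.5 m, giving F × 1.5 clockwise.
For rotational equilibrium, F × 1.5 = 145, so F = 145 / 1.5 = 96.7 N.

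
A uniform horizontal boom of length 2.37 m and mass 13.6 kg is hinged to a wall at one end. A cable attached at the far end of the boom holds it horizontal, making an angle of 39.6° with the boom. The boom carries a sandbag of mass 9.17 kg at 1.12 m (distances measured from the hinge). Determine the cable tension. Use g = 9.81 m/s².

Take moments about the hinge.
Beam weight: 13.6 × 9.81 = 133.4 N down at 1.185 m → arm 1.185 m, τ = 133.4 × 1.185 = 158.1 N·m clockwise.
Sandbag: 9.17 × 9.81 = 89.96 N down at 1.12 m → arm 1.12 m, τ = 89.96 × 1.12 = 100.8 N·m clockwise.
Total clockwise load moment = 258.9 N·m.
The cable tension T acts at 2.37 m; only its component perpendicular to the boom, T sinθ, produces torque. sin 39.6° = 0.6374.
For rotational equilibrium, T × 2.37 × 0.6374 = 258.9, so T = 258.9 / 1.511 = 171 N.

T ≈ 171 N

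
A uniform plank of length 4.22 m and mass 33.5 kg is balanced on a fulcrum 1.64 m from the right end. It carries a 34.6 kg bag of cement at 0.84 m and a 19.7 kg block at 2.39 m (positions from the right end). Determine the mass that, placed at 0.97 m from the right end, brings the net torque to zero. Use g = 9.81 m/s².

m ≈ 4.24 kg

Sum moments about the fulcrum (at 1.64 m from the right end) (the support reaction has zero arm there).
Beam weight: 33.5 × 9.81 = 328.6 N down at 2.11 m → arm 0.47 m, τ = 328.6 × 0.47 = 154.4 N·m counterclockwise.
Bag of cement: 34.6 × 9.81 = 339.4 N down at 0.84 m → arm 0.8 m, τ = 339.4 × 0.8 = 271.5 N·m clockwise.
Block: 19.7 × 9.81 = 193.3 N down at 2.39 m → arm 0.75 m, τ = 193.3 × 0.75 = 145 N·m counterclockwise.
Net moment of known loads = 27.9 N·m counterclockwise.
An unknown mass m at 0.97 m has arm 0.67 m; its moment is m·g·0.67 clockwise.
Setting net torque to zero: m × 9.81 × 0.67 = 27.9 → m = 27.9 / (9.81 × 0.67) = 4.24 kg.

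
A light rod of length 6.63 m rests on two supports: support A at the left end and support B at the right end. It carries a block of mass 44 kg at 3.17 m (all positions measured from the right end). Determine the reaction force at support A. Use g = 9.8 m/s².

R_A ≈ 206 N

Taking torques about support B:
Block: 44 × 9.8 = 431.2 N down at 3.17 m → arm 3.17 m, τ = 431.2 × 3.17 = 1367 N·m counterclockwise.
Net load moment about support B = 1367 N·m counterclockwise.
Reaction R at support A is upward at 6.63 m, arm 6.63 m → moment R × 6.63 clockwise.
Setting net torque to zero: R × 6.63 = 1367 → R = 206 N.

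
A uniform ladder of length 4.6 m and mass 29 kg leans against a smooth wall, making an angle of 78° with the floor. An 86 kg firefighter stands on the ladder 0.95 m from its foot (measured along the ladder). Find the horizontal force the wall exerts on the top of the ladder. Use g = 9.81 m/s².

Taking torques about the foot of the ladder:
Ladder weight 29×9.81 = 284.5 N acts at 2.3 m along the ladder; its horizontal arm is 2.3·cos78° = 0.4782 m → τ = 136 N·m clockwise.
Firefighter: 86×9.81 = 843.7 N at 0.95 m → arm 0.1975 m → τ = 166.6 N·m clockwise.
Wall normal N acts horizontally at the top; its moment arm is the height L sinθ = 4.6·sin78° = 4.499 m, counterclockwise.
Στ = 0 ⇒ N × 4.499 = 302.6 ⇒ N = 67.3 N.

N_wall ≈ 67.3 N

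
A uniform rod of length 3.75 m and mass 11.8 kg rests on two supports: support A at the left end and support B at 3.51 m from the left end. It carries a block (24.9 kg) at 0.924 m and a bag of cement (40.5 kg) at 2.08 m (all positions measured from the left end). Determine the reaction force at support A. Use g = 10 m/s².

Taking torques about support B:
Beam weight: 11.8 × 10 = 118 N down at 1.875 m → arm 1.635 m, τ = 118 × 1.635 = 192.9 N·m counterclockwise.
Block: 24.9 × 10 = 249 N down at 0.924 m → arm 2.586 m, τ = 249 × 2.586 = 643.9 N·m counterclockwise.
Bag of cement: 40.5 × 10 = 405 N down at 2.08 m → arm 1.43 m, τ = 405 × 1.43 = 579.1 N·m counterclockwise.
Net load moment about support B = 1416 N·m counterclockwise.
Reaction R at support A is upward at 0 m, arm 3.51 m → moment R × 3.51 clockwise.
Setting net torque to zero: R × 3.51 = 1416 → R = 403 N.

R_A ≈ 403 N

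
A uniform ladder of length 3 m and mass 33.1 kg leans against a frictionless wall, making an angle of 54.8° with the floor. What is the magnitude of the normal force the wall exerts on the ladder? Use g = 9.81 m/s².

N_wall ≈ 115 N

About the foot of the ladder:
Ladder weight 33.1×9.81 = 324.7 N acts at 1.5 m along the ladder; its horizontal arm is 1.5·cos54.8° = 0.8646 m → τ = 280.7 N·m clockwise.
Wall normal N acts horizontally at the top; its moment arm is the height L sinθ = 3·sin54.8° = 2.451 m, counterclockwise.
For rotational equilibrium, N × 2.451 = 280.7, so N = 115 N.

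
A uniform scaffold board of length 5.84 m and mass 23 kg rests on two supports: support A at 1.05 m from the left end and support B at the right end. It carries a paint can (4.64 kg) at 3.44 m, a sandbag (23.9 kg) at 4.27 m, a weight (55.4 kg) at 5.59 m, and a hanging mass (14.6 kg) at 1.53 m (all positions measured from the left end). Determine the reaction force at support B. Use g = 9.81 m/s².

R_B ≈ 798 N

Choose support A as the axis so its reaction then has zero moment arm.
Beam weight: 23 × 9.81 = 225.6 N down at 2.92 m → arm 1.87 m, τ = 225.6 × 1.87 = 421.9 N·m clockwise.
Paint can: 4.64 × 9.81 = 45.52 N down at 3.44 m → arm 2.39 m, τ = 45.52 × 2.39 = 108.8 N·m clockwise.
Sandbag: 23.9 × 9.81 = 234.5 N down at 4.27 m → arm 3.22 m, τ = 234.5 × 3.22 = 755.1 N·m clockwise.
Weight: 55.4 × 9.81 = 543.5 N down at 5.59 m → arm 4.54 m, τ = 543.5 × 4.54 = 2467 N·m clockwise.
Hanging mass: 14.6 × 9.81 = 143.2 N down at 1.53 m → arm 0.48 m, τ = 143.2 × 0.48 = 68.74 N·m clockwise.
Net load moment about support A = 3822 N·m clockwise.
Reaction R at support B is upward at 5.84 m, arm 4.79 m → moment R × 4.79 counterclockwise.
Στ = 0 ⇒ R × 4.79 = 3822 ⇒ R = 798 N.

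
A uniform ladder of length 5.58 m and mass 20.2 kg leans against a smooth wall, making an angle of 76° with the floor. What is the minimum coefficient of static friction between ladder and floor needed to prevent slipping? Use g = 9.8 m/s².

μ_min ≈ 0.125

Sum moments about the foot of the ladder (the floor normal and friction both act there and drop out).
Ladder weight 20.2×9.8 = 198 N acts at 2.79 m along the ladder; its horizontal arm is 2.79·cos76° = 0.675 m → τ = 133.7 N·m clockwise.
Wall normal N acts horizontally at the top; its moment arm is the height L sinθ = 5.58·sin76° = 5.414 m, counterclockwise.
For rotational equilibrium, N × 5.414 = 133.7, so N = 24.7 N.
ΣFx = 0 ⇒ f = N_wall = 24.7 N. ΣFy = 0 ⇒ N_floor = 198 N.
μ_min = f / N_floor = 24.7 / 198 = 0.125.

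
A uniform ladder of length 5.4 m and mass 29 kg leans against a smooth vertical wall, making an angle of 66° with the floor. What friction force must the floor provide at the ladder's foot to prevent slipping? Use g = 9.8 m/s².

f ≈ 63.3 N

Take moments about the foot of the ladder.
Ladder weight 29×9.8 = 284.2 N acts at 2.7 m along the ladder; its horizontal arm is 2.7·cos66° = 1.098 m → τ = 312.1 N·m clockwise.
Wall normal N acts horizontally at the top; its moment arm is the height L sinθ = 5.4·sin66° = 4.933 m, counterclockwise.
Balancing moments: N × 4.933 = 312.1, giving N = 63.3 N.
ΣFx = 0: friction at the foot balances the wall's push, so f = N_wall = 63.3 N.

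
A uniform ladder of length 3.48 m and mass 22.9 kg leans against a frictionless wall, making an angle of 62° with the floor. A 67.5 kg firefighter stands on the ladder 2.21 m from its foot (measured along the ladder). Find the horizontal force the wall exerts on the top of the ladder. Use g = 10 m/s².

About the foot of the ladder:
Ladder weight 22.9×10 = 229 N acts at 1.74 m along the ladder; its horizontal arm is 1.74·cos62° = 0.8169 m → τ = 187.1 N·m clockwise.
Firefighter: 67.5×10 = 675 N at 2.21 m → arm 1.038 m → τ = 700.6 N·m clockwise.
Wall normal N acts horizontally at the top; its moment arm is the height L sinθ = 3.48·sin62° = 3.073 m, counterclockwise.
Στ = 0 ⇒ N × 3.073 = 887.7 ⇒ N = 289 N.

N_wall ≈ 289 N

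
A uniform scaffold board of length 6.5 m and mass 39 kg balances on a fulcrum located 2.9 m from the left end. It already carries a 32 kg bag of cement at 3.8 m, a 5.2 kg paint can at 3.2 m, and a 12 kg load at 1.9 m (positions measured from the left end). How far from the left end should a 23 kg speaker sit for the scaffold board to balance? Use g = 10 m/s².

x ≈ 1.51 m from the left end

Choose the fulcrum (at 2.9 m from the left end) as the axis so the support reaction has zero arm there.
Beam weight: 39 × 10 = 390 N down at 3.25 m → arm 0.35 m, τ = 390 × 0.35 = 136.5 N·m clockwise.
Bag of cement: 32 × 10 = 320 N down at 3.8 m → arm 0.9 m, τ = 320 × 0.9 = 288 N·m clockwise.
Paint can: 5.2 × 10 = 52 N down at 3.2 m → arm 0.3 m, τ = 52 × 0.3 = 15.6 N·m clockwise.
Load: 12 × 10 = 120 N down at 1.9 m → arm 1 m, τ = 120 × 1 = 120 N·m counterclockwise.
Net moment of existing loads = 320.1 N·m clockwise.
The speaker weighs 23 × 10 = 230 N and must supply an equal counterclockwise moment, so its lever arm about the fulcrum is 320.1 / 230 = 1.39 m.
That puts it at 2.9 − 1.39 = 1.51 m from the left end.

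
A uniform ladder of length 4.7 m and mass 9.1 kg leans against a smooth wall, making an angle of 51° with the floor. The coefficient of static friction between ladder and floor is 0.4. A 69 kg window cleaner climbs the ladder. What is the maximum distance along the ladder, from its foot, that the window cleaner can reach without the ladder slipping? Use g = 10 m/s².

d ≈ 2.32 m

Taking torques about the foot of the ladder:
Ladder weight 9.1×10 = 91 N acts at 2.35 m along the ladder; its horizontal arm is 2.35·cos51° = 1.479 m → τ = 134.6 N·m clockwise.
Window cleaner weight 69×10 = 690 N at distance d → arm d·cos51° → τ = 690·d·0.6293 clockwise.
Wall normal N at the top has arm L sinθ = 3.653 m counterclockwise, so Στ = 0 gives N·3.653 = 134.6 + 434.2·d.
ΣFy = 0 ⇒ N_floor = 781 N, so the maximum friction is μ_s·N_floor = 0.4×781 = 312.4 N. ΣFx = 0 ⇒ N_wall = f, so at the slipping point N = 312.4 N.
Substituting: 312.4×3.653 = 134.6 + 434.2·d ⇒ d = (1141 − 134.6) / 434.2 = 2.32 m.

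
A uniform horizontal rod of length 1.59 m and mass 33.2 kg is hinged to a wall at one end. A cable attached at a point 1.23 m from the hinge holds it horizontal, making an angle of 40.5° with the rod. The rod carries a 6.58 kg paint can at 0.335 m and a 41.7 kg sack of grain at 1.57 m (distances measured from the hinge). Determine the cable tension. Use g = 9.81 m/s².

About the hinge:
Beam weight: 33.2 × 9.81 = 325.7 N down at 0.795 m → arm 0.795 m, τ = 325.7 × 0.795 = 258.9 N·m clockwise.
Paint can: 6.58 × 9.81 = 64.55 N down at 0.335 m → arm 0.335 m, τ = 64.55 × 0.335 = 21.62 N·m clockwise.
Sack of grain: 41.7 × 9.81 = 409.1 N down at 1.57 m → arm 1.57 m, τ = 409.1 × 1.57 = 642.3 N·m clockwise.
Total clockwise load moment = 922.8 N·m.
The cable tension T acts at 1.23 m; only its component perpendicular to the rod, T sinθ, produces torque. sin 40.5° = 0.6494.
Balancing moments: T × 1.23 × 0.6494 = 922.8, giving T = 922.8 / 0.7988 = 1160 N.

T ≈ 1160 N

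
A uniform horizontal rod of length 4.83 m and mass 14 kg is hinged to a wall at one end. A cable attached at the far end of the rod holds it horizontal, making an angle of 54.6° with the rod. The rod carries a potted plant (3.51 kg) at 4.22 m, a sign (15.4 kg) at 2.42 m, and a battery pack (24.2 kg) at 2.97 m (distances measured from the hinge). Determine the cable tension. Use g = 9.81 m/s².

T ≈ 393 N

Choose the hinge as the axis so the unknown hinge reaction has zero arm there.
Beam weight: 14 × 9.81 = 137.3 N down at 2.415 m → arm 2.415 m, τ = 137.3 × 2.415 = 331.6 N·m clockwise.
Potted plant: 3.51 × 9.81 = 34.43 N down at 4.22 m → arm 4.22 m, τ = 34.43 × 4.22 = 145.3 N·m clockwise.
Sign: 15.4 × 9.81 = 151.1 N down at 2.42 m → arm 2.42 m, τ = 151.1 × 2.42 = 365.7 N·m clockwise.
Battery pack: 24.2 × 9.81 = 237.4 N down at 2.97 m → arm 2.97 m, τ = 237.4 × 2.97 = 705.1 N·m clockwise.
Total clockwise load moment = 1548 N·m.
The cable tension T acts at 4.83 m; only its component perpendicular to the rod, T sinθ, produces torque. sin 54.6° = 0.8151.
Στ = 0 ⇒ T × 4.83 × 0.8151 = 1548 ⇒ T = 1548 / 3.937 = 393 N.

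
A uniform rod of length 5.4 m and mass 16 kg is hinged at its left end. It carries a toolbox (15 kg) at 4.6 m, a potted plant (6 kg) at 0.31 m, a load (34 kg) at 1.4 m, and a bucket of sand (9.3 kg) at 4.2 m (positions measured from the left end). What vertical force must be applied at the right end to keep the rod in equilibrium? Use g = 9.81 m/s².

Sum moments about the left end (the unknown pivot reaction has zero arm there).
Beam weight: 16 × 9.81 = 157 N down at 2.7 m → arm 2.7 m, τ = 157 × 2.7 = 423.9 N·m clockwise.
Toolbox: 15 × 9.81 = 147.2 N down at 4.6 m → arm 4.6 m, τ = 147.2 × 4.6 = 677.1 N·m clockwise.
Potted plant: 6 × 9.81 = 58.86 N down at 0.31 m → arm 0.31 m, τ = 58.86 × 0.31 = 18.25 N·m clockwise.
Load: 34 × 9.81 = 333.5 N down at 1.4 m → arm 1.4 m, τ = 333.5 × 1.4 = 466.9 N·m clockwise.
Bucket of sand: 9.3 × 9.81 = 91.23 N down at 4.2 m → arm 4.2 m, τ = 91.23 × 4.2 = 383.2 N·m clockwise.
Net moment of the loads = 1969 N·m clockwise.
The upward force F acts at the right end, arm 5.4 m, giving F × 5.4 counterclockwise.
For rotational equilibrium, F × 5.4 = 1969, so F = 1969 / 5.4 = 365 N.

F ≈ 365 N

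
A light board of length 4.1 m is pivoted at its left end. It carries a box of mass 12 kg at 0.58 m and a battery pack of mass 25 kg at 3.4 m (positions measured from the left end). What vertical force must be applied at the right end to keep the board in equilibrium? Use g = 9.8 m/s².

F ≈ 220 N

Take moments about the left end.
Box: 12 × 9.8 = 117.6 N down at 0.58 m → arm 0.58 m, τ = 117.6 × 0.58 = 68.21 N·m clockwise.
Battery pack: 25 × 9.8 = 245 N down at 3.4 m → arm 3.4 m, τ = 245 × 3.4 = 833 N·m clockwise.
Net moment of the loads = 901.2 N·m clockwise.
The upward force F acts at the right end, arm 4.1 m, giving F × 4.1 counterclockwise.
For rotational equilibrium, F × 4.1 = 901.2, so F = 901.2 / 4.1 = 220 N.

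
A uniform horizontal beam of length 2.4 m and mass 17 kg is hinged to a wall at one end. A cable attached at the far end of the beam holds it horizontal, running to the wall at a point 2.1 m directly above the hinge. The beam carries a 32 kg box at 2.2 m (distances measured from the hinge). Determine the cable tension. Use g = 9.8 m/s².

T ≈ 563 N

Sum moments about the hinge (the unknown hinge reaction has zero arm there).
Beam weight: 17 × 9.8 = 166.6 N down at 1.2 m → arm 1.2 m, τ = 166.6 × 1.2 = 199.9 N·m clockwise.
Box: 32 × 9.8 = 313.6 N down at 2.2 m → arm 2.2 m, τ = 313.6 × 2.2 = 689.9 N·m clockwise.
Total clockwise load moment = 889.8 N·m.
The cable tension T acts at 2.4 m; only its component perpendicular to the beam, T sinθ, produces torque. sinθ = h/√(h²+d²) = 2.1/√(2.1²+2.4²) = 0.6585.
For rotational equilibrium, T × 2.4 × 0.6585 = 889.8, so T = 889.8 / 1.58 = 563 N.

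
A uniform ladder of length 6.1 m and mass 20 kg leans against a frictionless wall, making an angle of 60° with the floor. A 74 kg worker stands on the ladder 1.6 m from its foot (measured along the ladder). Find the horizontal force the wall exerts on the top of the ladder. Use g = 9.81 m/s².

Take moments about the foot of the ladder.
Ladder weight 20×9.81 = 196.2 N acts at 3.05 m along the ladder; its horizontal arm is 3.05·cos60° = 1.525 m → τ = 299.2 N·m clockwise.
Worker: 74×9.81 = 725.9 N at 1.6 m → arm 0.8 m → τ = 580.7 N·m clockwise.
Wall normal N acts horizontally at the top; its moment arm is the height L sinθ = 6.1·sin60° = 5.283 m, counterclockwise.
For rotational equilibrium, N × 5.283 = 879.9, so N = 167 N.

N_wall ≈ 167 N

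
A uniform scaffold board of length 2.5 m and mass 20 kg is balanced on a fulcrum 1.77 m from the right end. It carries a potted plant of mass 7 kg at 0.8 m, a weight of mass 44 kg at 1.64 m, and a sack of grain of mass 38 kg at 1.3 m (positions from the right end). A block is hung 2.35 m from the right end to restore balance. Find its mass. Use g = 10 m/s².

Sum moments about the fulcrum (at 1.77 m from the right end) (the support reaction has zero arm there).
Beam weight: 20 × 10 = 200 N down at 1.25 m → arm 0.52 m, τ = 200 × 0.52 = 104 N·m clockwise.
Potted plant: 7 × 10 = 70 N down at 0.8 m → arm 0.97 m, τ = 70 × 0.97 = 67.9 N·m clockwise.
Weight: 44 × 10 = 440 N down at 1.64 m → arm 0.13 m, τ = 440 × 0.13 = 57.2 N·m clockwise.
Sack of grain: 38 × 10 = 380 N down at 1.3 m → arm 0.47 m, τ = 380 × 0.47 = 178.6 N·m clockwise.
Net moment of known loads = 407.7 N·m clockwise.
An unknown mass m at 2.35 m has arm 0.58 m; its moment is m·g·0.58 counterclockwise.
Setting net torque to zero: m × 10 × 0.58 = 407.7 → m = 407.7 / (10 × 0.58) = 70.3 kg.

m ≈ 70.3 kg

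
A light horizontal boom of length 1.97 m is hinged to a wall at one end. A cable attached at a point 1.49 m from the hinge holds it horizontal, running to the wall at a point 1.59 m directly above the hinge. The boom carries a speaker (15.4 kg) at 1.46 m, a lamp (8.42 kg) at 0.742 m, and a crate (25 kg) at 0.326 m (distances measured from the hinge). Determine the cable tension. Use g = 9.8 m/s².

Choose the hinge as the axis so the unknown hinge reaction has zero arm there.
Speaker: 15.4 × 9.8 = 150.9 N down at 1.46 m → arm 1.46 m, τ = 150.9 × 1.46 = 220.3 N·m clockwise.
Lamp: 8.42 × 9.8 = 82.52 N down at 0.742 m → arm 0.742 m, τ = 82.52 × 0.742 = 61.23 N·m clockwise.
Crate: 25 × 9.8 = 245 N down at 0.326 m → arm 0.326 m, τ = 245 × 0.326 = 79.87 N·m clockwise.
Total clockwise load moment = 361.4 N·m.
The cable tension T acts at 1.49 m; only its component perpendicular to the boom, T sinθ, produces torque. sinθ = h/√(h²+d²) = 1.59/√(1.59²+1.49²) = 0.7297.
Balancing moments: T × 1.49 × 0.7297 = 361.4, giving T = 361.4 / 1.087 = 332 N.

T ≈ 332 N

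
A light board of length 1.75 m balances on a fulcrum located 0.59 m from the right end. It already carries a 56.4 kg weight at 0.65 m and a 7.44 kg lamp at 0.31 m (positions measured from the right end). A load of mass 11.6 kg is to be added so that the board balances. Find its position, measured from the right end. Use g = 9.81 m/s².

Sum moments about the fulcrum (at 0.59 m from the right end) (the support reaction has zero arm there).
Weight: 56.4 × 9.81 = 553.3 N down at 0.65 m → arm 0.06 m, τ = 553.3 × 0.06 = 33.2 N·m counterclockwise.
Lamp: 7.44 × 9.81 = 72.99 N down at 0.31 m → arm 0.28 m, τ = 72.99 × 0.28 = 20.44 N·m clockwise.
Net moment of existing loads = 12.76 N·m counterclockwise.
The load weighs 11.6 × 9.81 = 113.8 N and must supply an equal clockwise moment, so its lever arm about the fulcrum is 12.76 / 113.8 = 0.112 m.
That puts it at 0.59 − 0.112 = 0.478 m from the right end.

x ≈ 0.478 m from the right end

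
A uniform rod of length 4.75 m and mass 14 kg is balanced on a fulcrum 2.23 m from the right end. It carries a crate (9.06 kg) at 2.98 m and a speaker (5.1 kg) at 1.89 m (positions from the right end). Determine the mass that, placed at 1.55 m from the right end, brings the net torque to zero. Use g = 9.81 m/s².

Taking torques about the fulcrum (at 2.23 m from the right end):
Beam weight: 14 × 9.81 = 137.3 N down at 2.375 m → arm 0.145 m, τ = 137.3 × 0.145 = 19.91 N·m counterclockwise.
Crate: 9.06 × 9.81 = 88.88 N down at 2.98 m → arm 0.75 m, τ = 88.88 × 0.75 = 66.66 N·m counterclockwise.
Speaker: 5.1 × 9.81 = 50.03 N down at 1.89 m → arm 0.34 m, τ = 50.03 × 0.34 = 17.01 N·m clockwise.
Net moment of known loads = 69.56 N·m counterclockwise.
An unknown mass m at 1.55 m has arm 0.68 m; its moment is m·g·0.68 clockwise.
Στ = 0 ⇒ m × 9.81 × 0.68 = 69.56 ⇒ m = 69.56 / (9.81 × 0.68) = 10.4 kg.

m ≈ 10.4 kg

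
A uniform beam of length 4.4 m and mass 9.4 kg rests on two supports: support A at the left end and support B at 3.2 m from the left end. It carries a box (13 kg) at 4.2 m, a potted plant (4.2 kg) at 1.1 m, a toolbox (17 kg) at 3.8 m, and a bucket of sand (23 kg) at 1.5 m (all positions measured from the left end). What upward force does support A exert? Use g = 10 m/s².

R_A ≈ 107 N

Choose support B as the axis so its reaction then has zero moment arm.
Beam weight: 9.4 × 10 = 94 N down at 2.2 m → arm 1 m, τ = 94 × 1 = 94 N·m counterclockwise.
Box: 13 × 10 = 130 N down at 4.2 m → arm 1 m, τ = 130 × 1 = 130 N·m clockwise.
Potted plant: 4.2 × 10 = 42 N down at 1.1 m → arm 2.1 m, τ = 42 × 2.1 = 88.2 N·m counterclockwise.
Toolbox: 17 × 10 = 170 N down at 3.8 m → arm 0.6 m, τ = 170 × 0.6 = 102 N·m clockwise.
Bucket of sand: 23 × 10 = 230 N down at 1.5 m → arm 1.7 m, τ = 230 × 1.7 = 391 N·m counterclockwise.
Net load moment about support B = 341.2 N·m counterclockwise.
Reaction R at support A is upward at 0 m, arm 3.2 m → moment R × 3.2 clockwise.
Balancing moments: R × 3.2 = 341.2, giving R = 107 N.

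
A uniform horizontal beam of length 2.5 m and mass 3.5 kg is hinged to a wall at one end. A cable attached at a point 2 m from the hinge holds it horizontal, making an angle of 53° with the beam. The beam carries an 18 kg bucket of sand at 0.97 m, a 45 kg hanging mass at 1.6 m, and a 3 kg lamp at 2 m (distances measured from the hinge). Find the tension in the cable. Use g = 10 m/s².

T ≈ 625 N

Take moments about the hinge.
Beam weight: 3.5 × 10 = 35 N down at 1.25 m → arm 1.25 m, τ = 35 × 1.25 = 43.75 N·m clockwise.
Bucket of sand: 18 × 10 = 180 N down at 0.97 m → arm 0.97 m, τ = 180 × 0.97 = 174.6 N·m clockwise.
Hanging mass: 45 × 10 = 450 N down at 1.6 m → arm 1.6 m, τ = 450 × 1.6 = 720 N·m clockwise.
Lamp: 3 × 10 = 30 N down at 2 m → arm 2 m, τ = 30 × 2 = 60 N·m clockwise.
Total clockwise load moment = 998.4 N·m.
The cable tension T acts at 2 m; only its component perpendicular to the beam, T sinθ, produces torque. sin 53° = 0.7986.
Setting net torque to zero: T × 2 × 0.7986 = 998.4 → T = 998.4 / 1.597 = 625 N.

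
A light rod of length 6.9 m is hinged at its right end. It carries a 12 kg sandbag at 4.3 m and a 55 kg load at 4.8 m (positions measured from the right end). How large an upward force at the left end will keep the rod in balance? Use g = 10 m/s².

Sum moments about the right end (the unknown pivot reaction has zero arm there).
Sandbag: 12 × 10 = 120 N down at 4.3 m → arm 4.3 m, τ = 120 × 4.3 = 516 N·m counterclockwise.
Load: 55 × 10 = 550 N down at 4.8 m → arm 4.8 m, τ = 550 × 4.8 = 2640 N·m counterclockwise.
Net moment of the loads = 3156 N·m counterclockwise.
The upward force F acts at the left end, arm 6.9 m, giving F × 6.9 clockwise.
For rotational equilibrium, F × 6.9 = 3156, so F = 3156 / 6.9 = 457 N.

F ≈ 457 N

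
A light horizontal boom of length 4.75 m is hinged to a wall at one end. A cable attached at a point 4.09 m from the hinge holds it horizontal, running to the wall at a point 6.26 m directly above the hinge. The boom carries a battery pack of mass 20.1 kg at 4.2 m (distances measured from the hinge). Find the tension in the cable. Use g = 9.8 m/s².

Sum moments about the hinge (the unknown hinge reaction has zero arm there).
Battery pack: 20.1 × 9.8 = 197 N down at 4.2 m → arm 4.2 m, τ = 197 × 4.2 = 827.4 N·m clockwise.
Total clockwise load moment = 827.4 N·m.
The cable tension T acts at 4.09 m; only its component perpendicular to the boom, T sinθ, produces torque. sinθ = h/√(h²+d²) = 6.26/√(6.26²+4.09²) = 0.8372.
Setting net torque to zero: T × 4.09 × 0.8372 = 827.4 → T = 827.4 / 3.424 = 242 N.

T ≈ 242 N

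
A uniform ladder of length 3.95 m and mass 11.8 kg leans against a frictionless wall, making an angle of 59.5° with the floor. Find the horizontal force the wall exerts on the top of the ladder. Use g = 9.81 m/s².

N_wall ≈ 34.1 N

About the foot of the ladder:
Ladder weight 11.8×9.81 = 115.8 N acts at 1.975 m along the ladder; its horizontal arm is 1.975·cos59.5° = 1.002 m → τ = 116 N·m clockwise.
Wall normal N acts horizontally at the top; its moment arm is the height L sinθ = 3.95·sin59.5° = 3.403 m, counterclockwise.
Setting net torque to zero: N × 3.403 = 116 → N = 34.1 N.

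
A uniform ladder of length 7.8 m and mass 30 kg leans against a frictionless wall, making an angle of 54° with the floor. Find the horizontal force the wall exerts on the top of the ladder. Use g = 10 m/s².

Take moments about the foot of the ladder.
Ladder weight 30×10 = 300 N acts at 3.9 m along the ladder; its horizontal arm is 3.9·cos54° = 2.292 m → τ = 687.6 N·m clockwise.
Wall normal N acts horizontally at the top; its moment arm is the height L sinθ = 7.8·sin54° = 6.31 m, counterclockwise.
Στ = 0 ⇒ N × 6.31 = 687.6 ⇒ N = 109 N.

N_wall ≈ 109 N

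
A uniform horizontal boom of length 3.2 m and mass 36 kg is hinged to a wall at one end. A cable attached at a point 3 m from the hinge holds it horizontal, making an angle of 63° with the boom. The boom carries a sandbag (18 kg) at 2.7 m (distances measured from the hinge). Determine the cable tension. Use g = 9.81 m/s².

T ≈ 390 N

Sum moments about the hinge (the unknown hinge reaction has zero arm there).
Beam weight: 36 × 9.81 = 353.2 N down at 1.6 m → arm 1.6 m, τ = 353.2 × 1.6 = 565.1 N·m clockwise.
Sandbag: 18 × 9.81 = 176.6 N down at 2.7 m → arm 2.7 m, τ = 176.6 × 2.7 = 476.8 N·m clockwise.
Total clockwise load moment = 1042 N·m.
The cable tension T acts at 3 m; only its component perpendicular to the boom, T sinθ, produces torque. sin 63° = 0.891.
Balancing moments: T × 3 × 0.891 = 1042, giving T = 1042 / 2.673 = 390 N.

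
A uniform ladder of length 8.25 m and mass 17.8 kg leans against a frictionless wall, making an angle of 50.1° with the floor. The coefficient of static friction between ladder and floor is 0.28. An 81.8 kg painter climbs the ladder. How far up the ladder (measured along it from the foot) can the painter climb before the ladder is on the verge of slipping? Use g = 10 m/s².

About the foot of the ladder:
Ladder weight 17.8×10 = 178 N acts at 4.125 m along the ladder; its horizontal arm is 4.125·cos50.1° = 2.646 m → τ = 471 N·m clockwise.
Painter weight 81.8×10 = 818 N at distance d → arm d·cos50.1° → τ = 818·d·0.6414 clockwise.
Wall normal N at the top has arm L sinθ = 6.329 m counterclockwise, so Στ = 0 gives N·6.329 = 471 + 524.7·d.
ΣFy = 0 ⇒ N_floor = 996 N, so the maximum friction is μ_s·N_floor = 0.28×996 = 278.9 N. ΣFx = 0 ⇒ N_wall = f, so at the slipping point N = 278.9 N.
Substituting: 278.9×6.329 = 471 + 524.7·d ⇒ d = (1765 − 471) / 524.7 = 2.47 m.

d ≈ 2.47 m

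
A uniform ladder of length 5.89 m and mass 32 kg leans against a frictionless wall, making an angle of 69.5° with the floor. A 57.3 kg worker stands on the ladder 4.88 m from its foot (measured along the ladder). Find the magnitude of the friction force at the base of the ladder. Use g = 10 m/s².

Take moments about the foot of the ladder.
Ladder weight 32×10 = 320 N acts at 2.945 m along the ladder; its horizontal arm is 2.945·cos69.5° = 1.031 m → τ = 329.9 N·m clockwise.
Worker: 57.3×10 = 573 N at 4.88 m → arm 1.709 m → τ = 979.3 N·m clockwise.
Wall normal N acts horizontally at the top; its moment arm is the height L sinθ = 5.89·sin69.5° = 5.517 m, counterclockwise.
Balancing moments: N × 5.517 = 1309, giving N = 237 N.
ΣFx = 0: friction at the foot balances the wall's push, so f = N_wall = 237 N.

f ≈ 237 N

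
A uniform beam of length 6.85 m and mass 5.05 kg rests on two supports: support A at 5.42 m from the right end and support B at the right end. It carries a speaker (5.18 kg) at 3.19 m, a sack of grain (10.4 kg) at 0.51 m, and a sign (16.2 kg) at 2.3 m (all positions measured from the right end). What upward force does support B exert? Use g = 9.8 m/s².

R_B ≈ 223 N

Sum moments about support A (its reaction then has zero moment arm).
Beam weight: 5.05 × 9.8 = 49.49 N down at 3.425 m → arm 1.995 m, τ = 49.49 × 1.995 = 98.73 N·m clockwise.
Speaker: 5.18 × 9.8 = 50.76 N down at 3.19 m → arm 2.23 m, τ = 50.76 × 2.23 = 113.2 N·m clockwise.
Sack of grain: 10.4 × 9.8 = 101.9 N down at 0.51 m → arm 4.91 m, τ = 101.9 × 4.91 = 500.3 N·m clockwise.
Sign: 16.2 × 9.8 = 158.8 N down at 2.3 m → arm 3.12 m, τ = 158.8 × 3.12 = 495.5 N·m clockwise.
Net load moment about support A = 1208 N·m clockwise.
Reaction R at support B is upward at 0 m, arm 5.42 m → moment R × 5.42 counterclockwise.
For rotational equilibrium, R × 5.42 = 1208, so R = 223 N.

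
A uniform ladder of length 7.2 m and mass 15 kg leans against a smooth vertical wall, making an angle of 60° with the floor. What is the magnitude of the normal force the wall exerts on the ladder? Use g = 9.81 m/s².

About the foot of the ladder:
Ladder weight 15×9.81 = 147.2 N acts at 3.6 m along the ladder; its horizontal arm is 3.6·cos60° = 1.8 m → τ = 265 N·m clockwise.
Wall normal N acts horizontally at the top; its moment arm is the height L sinθ = 7.2·sin60° = 6.235 m, counterclockwise.
Balancing moments: N × 6.235 = 265, giving N = 42.5 N.

N_wall ≈ 42.5 N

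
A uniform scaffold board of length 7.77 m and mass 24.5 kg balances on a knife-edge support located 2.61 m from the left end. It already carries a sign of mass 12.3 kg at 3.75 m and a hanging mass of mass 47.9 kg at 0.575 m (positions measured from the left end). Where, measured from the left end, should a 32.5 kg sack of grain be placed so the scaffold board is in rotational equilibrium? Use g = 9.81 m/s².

x ≈ 4.22 m from the left end

Take moments about the knife-edge support (at 2.61 m from the left end).
Beam weight: 24.5 × 9.81 = 240.3 N down at 3.885 m → arm 1.275 m, τ = 240.3 × 1.275 = 306.4 N·m clockwise.
Sign: 12.3 × 9.81 = 120.7 N down at 3.75 m → arm 1.14 m, τ = 120.7 × 1.14 = 137.6 N·m clockwise.
Hanging mass: 47.9 × 9.81 = 469.9 N down at 0.575 m → arm 2.035 m, τ = 469.9 × 2.035 = 956.2 N·m counterclockwise.
Net moment of existing loads = 512.2 N·m counterclockwise.
The sack of grain weighs 32.5 × 9.81 = 318.8 N and must supply an equal clockwise moment, so its lever arm about the knife-edge support is 512.2 / 318.8 = 1.61 m.
That puts it at 2.61 + 1.61 = 4.22 m from the left end.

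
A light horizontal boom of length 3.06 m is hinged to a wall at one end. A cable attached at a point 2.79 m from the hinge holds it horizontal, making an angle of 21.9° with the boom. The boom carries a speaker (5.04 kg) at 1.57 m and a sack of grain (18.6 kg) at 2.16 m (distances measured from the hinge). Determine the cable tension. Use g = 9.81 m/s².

Taking torques about the hinge:
Speaker: 5.04 × 9.81 = 49.44 N down at 1.57 m → arm 1.57 m, τ = 49.44 × 1.57 = 77.62 N·m clockwise.
Sack of grain: 18.6 × 9.81 = 182.5 N down at 2.16 m → arm 2.16 m, τ = 182.5 × 2.16 = 394.2 N·m clockwise.
Total clockwise load moment = 471.8 N·m.
The cable tension T acts at 2.79 m; only its component perpendicular to the boom, T sinθ, produces torque. sin 21.9° = 0.373.
Balancing moments: T × 2.79 × 0.373 = 471.8, giving T = 471.8 / 1.041 = 453 N.

T ≈ 453 N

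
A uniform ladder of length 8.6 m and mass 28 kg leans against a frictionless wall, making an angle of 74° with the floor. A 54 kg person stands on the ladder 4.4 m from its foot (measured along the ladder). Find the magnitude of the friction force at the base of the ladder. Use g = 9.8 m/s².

f ≈ 117 N

Take moments about the foot of the ladder.
Ladder weight 28×9.8 = 274.4 N acts at 4.3 m along the ladder; its horizontal arm is 4.3·cos74° = 1.185 m → τ = 325.2 N·m clockwise.
Person: 54×9.8 = 529.2 N at 4.4 m → arm 1.213 m → τ = 641.9 N·m clockwise.
Wall normal N acts horizontally at the top; its moment arm is the height L sinθ = 8.6·sin74° = 8.267 m, counterclockwise.
For rotational equilibrium, N × 8.267 = 967.1, so N = 117 N.
ΣFx = 0: friction at the foot balances the wall's push, so f = N_wall = 117 N.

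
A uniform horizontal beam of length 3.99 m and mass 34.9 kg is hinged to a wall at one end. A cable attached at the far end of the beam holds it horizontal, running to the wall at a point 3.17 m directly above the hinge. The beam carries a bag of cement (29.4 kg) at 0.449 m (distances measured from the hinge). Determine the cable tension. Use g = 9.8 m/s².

T ≈ 327 N

About the hinge:
Beam weight: 34.9 × 9.8 = 342 N down at 1.995 m → arm 1.995 m, τ = 342 × 1.995 = 682.3 N·m clockwise.
Bag of cement: 29.4 × 9.8 = 288.1 N down at 0.449 m → arm 0.449 m, τ = 288.1 × 0.449 = 129.4 N·m clockwise.
Total clockwise load moment = 811.7 N·m.
The cable tension T acts at 3.99 m; only its component perpendicular to the beam, T sinθ, produces torque. sinθ = h/√(h²+d²) = 3.17/√(3.17²+3.99²) = 0.6221.
Στ = 0 ⇒ T × 3.99 × 0.6221 = 811.7 ⇒ T = 811.7 / 2.482 = 327 N.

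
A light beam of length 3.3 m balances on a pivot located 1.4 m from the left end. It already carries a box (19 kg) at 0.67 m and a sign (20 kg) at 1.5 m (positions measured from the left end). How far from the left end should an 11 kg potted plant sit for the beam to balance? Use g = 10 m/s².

Sum moments about the pivot (at 1.4 m from the left end) (the support reaction has zero arm there).
Box: 19 × 10 = 190 N down at 0.67 m → arm 0.73 m, τ = 190 × 0.73 = 138.7 N·m counterclockwise.
Sign: 20 × 10 = 200 N down at 1.5 m → arm 0.1 m, τ = 200 × 0.1 = 20 N·m clockwise.
Net moment of existing loads = 118.7 N·m counterclockwise.
The potted plant weighs 11 × 10 = 110 N and must supply an equal clockwise moment, so its lever arm about the pivot is 118.7 / 110 = 1.08 m.
That puts it at 1.4 + 1.08 = 2.48 m from the left end.

x ≈ 2.48 m from the left end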